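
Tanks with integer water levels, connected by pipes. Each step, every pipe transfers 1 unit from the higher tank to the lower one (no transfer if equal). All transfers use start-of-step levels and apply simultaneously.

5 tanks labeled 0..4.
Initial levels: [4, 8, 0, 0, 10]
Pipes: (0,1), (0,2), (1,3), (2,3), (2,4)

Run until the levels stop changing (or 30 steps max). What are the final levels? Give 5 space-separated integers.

Step 1: flows [1->0,0->2,1->3,2=3,4->2] -> levels [4 6 2 1 9]
Step 2: flows [1->0,0->2,1->3,2->3,4->2] -> levels [4 4 3 3 8]
Step 3: flows [0=1,0->2,1->3,2=3,4->2] -> levels [3 3 5 4 7]
Step 4: flows [0=1,2->0,3->1,2->3,4->2] -> levels [4 4 4 4 6]
Step 5: flows [0=1,0=2,1=3,2=3,4->2] -> levels [4 4 5 4 5]
Step 6: flows [0=1,2->0,1=3,2->3,2=4] -> levels [5 4 3 5 5]
Step 7: flows [0->1,0->2,3->1,3->2,4->2] -> levels [3 6 6 3 4]
Step 8: flows [1->0,2->0,1->3,2->3,2->4] -> levels [5 4 3 5 5]
  -> period-2 cycle: step 8 state = step 6 state; never stabilizes
  -> state at step 30: (30-6) mod 2 = 0, same as step 6 -> [5 4 3 5 5]

Answer: 5 4 3 5 5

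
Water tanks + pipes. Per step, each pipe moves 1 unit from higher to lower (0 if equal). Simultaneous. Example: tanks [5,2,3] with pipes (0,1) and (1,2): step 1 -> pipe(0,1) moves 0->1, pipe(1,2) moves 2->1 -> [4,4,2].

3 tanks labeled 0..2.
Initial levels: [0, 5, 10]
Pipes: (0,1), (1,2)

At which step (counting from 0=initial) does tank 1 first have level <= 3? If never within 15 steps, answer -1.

Step 1: flows [1->0,2->1] -> levels [1 5 9]
Step 2: flows [1->0,2->1] -> levels [2 5 8]
Step 3: flows [1->0,2->1] -> levels [3 5 7]
Step 4: flows [1->0,2->1] -> levels [4 5 6]
Step 5: flows [1->0,2->1] -> levels [5 5 5]
Step 6: flows [0=1,1=2] -> levels [5 5 5]
  -> stable; tank 1 stays at 5 > 3
Tank 1 never reaches <=3 within 15 steps

Answer: -1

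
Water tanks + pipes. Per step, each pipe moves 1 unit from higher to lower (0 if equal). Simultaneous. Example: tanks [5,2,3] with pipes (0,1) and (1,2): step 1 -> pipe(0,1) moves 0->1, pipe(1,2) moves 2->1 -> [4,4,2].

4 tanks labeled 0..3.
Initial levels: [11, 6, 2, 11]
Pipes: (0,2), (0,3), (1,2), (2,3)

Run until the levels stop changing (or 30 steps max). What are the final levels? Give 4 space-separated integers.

Step 1: flows [0->2,0=3,1->2,3->2] -> levels [10 5 5 10]
Step 2: flows [0->2,0=3,1=2,3->2] -> levels [9 5 7 9]
Step 3: flows [0->2,0=3,2->1,3->2] -> levels [8 6 8 8]
Step 4: flows [0=2,0=3,2->1,2=3] -> levels [8 7 7 8]
Step 5: flows [0->2,0=3,1=2,3->2] -> levels [7 7 9 7]
Step 6: flows [2->0,0=3,2->1,2->3] -> levels [8 8 6 8]
Step 7: flows [0->2,0=3,1->2,3->2] -> levels [7 7 9 7]
  -> period-2 cycle: step 7 state = step 5 state; never stabilizes
  -> state at step 30: (30-5) mod 2 = 1, same as step 6 -> [8 8 6 8]

Answer: 8 8 6 8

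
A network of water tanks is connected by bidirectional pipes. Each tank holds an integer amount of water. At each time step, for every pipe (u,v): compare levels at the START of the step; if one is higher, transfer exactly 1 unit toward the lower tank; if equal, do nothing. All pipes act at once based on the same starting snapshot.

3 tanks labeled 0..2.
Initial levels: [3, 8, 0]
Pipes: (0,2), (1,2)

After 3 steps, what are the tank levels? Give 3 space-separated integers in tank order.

Answer: 3 5 3

Derivation:
Step 1: flows [0->2,1->2] -> levels [2 7 2]
Step 2: flows [0=2,1->2] -> levels [2 6 3]
Step 3: flows [2->0,1->2] -> levels [3 5 3]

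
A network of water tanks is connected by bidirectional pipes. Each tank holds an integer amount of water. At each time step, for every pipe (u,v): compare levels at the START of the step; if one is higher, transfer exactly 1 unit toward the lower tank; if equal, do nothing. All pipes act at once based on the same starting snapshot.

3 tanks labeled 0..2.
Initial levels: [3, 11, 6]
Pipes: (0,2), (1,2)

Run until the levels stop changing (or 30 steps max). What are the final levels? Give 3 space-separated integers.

Step 1: flows [2->0,1->2] -> levels [4 10 6]
Step 2: flows [2->0,1->2] -> levels [5 9 6]
Step 3: flows [2->0,1->2] -> levels [6 8 6]
Step 4: flows [0=2,1->2] -> levels [6 7 7]
Step 5: flows [2->0,1=2] -> levels [7 7 6]
Step 6: flows [0->2,1->2] -> levels [6 6 8]
Step 7: flows [2->0,2->1] -> levels [7 7 6]
  -> period-2 cycle: step 7 state = step 5 state; never stabilizes
  -> state at step 30: (30-5) mod 2 = 1, same as step 6 -> [6 6 8]

Answer: 6 6 8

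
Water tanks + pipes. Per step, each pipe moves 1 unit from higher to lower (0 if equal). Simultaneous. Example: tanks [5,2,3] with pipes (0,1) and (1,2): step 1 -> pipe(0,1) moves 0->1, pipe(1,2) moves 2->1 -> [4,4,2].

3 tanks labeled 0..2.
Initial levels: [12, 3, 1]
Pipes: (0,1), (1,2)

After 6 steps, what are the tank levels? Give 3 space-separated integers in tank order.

Step 1: flows [0->1,1->2] -> levels [11 3 2]
Step 2: flows [0->1,1->2] -> levels [10 3 3]
Step 3: flows [0->1,1=2] -> levels [9 4 3]
Step 4: flows [0->1,1->2] -> levels [8 4 4]
Step 5: flows [0->1,1=2] -> levels [7 5 4]
Step 6: flows [0->1,1->2] -> levels [6 5 5]

Answer: 6 5 5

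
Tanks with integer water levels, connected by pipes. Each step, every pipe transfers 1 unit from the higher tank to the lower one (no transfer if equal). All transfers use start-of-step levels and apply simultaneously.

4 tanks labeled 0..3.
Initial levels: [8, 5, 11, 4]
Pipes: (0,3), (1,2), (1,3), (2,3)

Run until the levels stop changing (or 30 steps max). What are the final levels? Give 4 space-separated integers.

Answer: 7 7 7 7

Derivation:
Step 1: flows [0->3,2->1,1->3,2->3] -> levels [7 5 9 7]
Step 2: flows [0=3,2->1,3->1,2->3] -> levels [7 7 7 7]
Step 3: flows [0=3,1=2,1=3,2=3] -> levels [7 7 7 7]
  -> stable (no change)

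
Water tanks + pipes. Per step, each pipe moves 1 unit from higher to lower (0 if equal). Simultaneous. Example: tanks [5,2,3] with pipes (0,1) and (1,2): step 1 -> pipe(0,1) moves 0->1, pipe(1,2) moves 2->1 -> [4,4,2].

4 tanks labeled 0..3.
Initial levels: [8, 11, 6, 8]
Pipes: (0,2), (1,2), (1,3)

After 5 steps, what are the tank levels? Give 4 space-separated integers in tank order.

Step 1: flows [0->2,1->2,1->3] -> levels [7 9 8 9]
Step 2: flows [2->0,1->2,1=3] -> levels [8 8 8 9]
Step 3: flows [0=2,1=2,3->1] -> levels [8 9 8 8]
Step 4: flows [0=2,1->2,1->3] -> levels [8 7 9 9]
Step 5: flows [2->0,2->1,3->1] -> levels [9 9 7 8]

Answer: 9 9 7 8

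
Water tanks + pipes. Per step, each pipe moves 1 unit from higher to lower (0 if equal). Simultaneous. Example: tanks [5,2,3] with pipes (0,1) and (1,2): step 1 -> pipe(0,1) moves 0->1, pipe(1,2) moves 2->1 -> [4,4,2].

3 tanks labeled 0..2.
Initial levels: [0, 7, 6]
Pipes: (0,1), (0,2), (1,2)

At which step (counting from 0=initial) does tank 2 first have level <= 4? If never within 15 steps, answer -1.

Answer: 2

Derivation:
Step 1: flows [1->0,2->0,1->2] -> levels [2 5 6]
Step 2: flows [1->0,2->0,2->1] -> levels [4 5 4]
Tank 2 first reaches <=4 at step 2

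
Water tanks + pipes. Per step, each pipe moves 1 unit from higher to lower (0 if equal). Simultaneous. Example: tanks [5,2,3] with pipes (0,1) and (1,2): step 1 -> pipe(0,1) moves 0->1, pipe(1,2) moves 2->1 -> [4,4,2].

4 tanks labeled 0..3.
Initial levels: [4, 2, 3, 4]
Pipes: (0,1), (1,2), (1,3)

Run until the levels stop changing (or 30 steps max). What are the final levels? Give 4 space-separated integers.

Answer: 4 2 3 4

Derivation:
Step 1: flows [0->1,2->1,3->1] -> levels [3 5 2 3]
Step 2: flows [1->0,1->2,1->3] -> levels [4 2 3 4]
  -> period-2 cycle: step 2 state = step 0 state; never stabilizes
  -> state at step 30: (30-0) mod 2 = 0, same as step 0 -> [4 2 3 4]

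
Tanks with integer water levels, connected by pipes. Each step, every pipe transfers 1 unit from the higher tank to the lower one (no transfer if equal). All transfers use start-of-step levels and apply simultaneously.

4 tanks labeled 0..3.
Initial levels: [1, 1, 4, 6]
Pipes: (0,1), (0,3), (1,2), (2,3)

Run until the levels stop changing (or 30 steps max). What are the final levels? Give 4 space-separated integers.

Answer: 3 3 3 3

Derivation:
Step 1: flows [0=1,3->0,2->1,3->2] -> levels [2 2 4 4]
Step 2: flows [0=1,3->0,2->1,2=3] -> levels [3 3 3 3]
Step 3: flows [0=1,0=3,1=2,2=3] -> levels [3 3 3 3]
  -> stable (no change)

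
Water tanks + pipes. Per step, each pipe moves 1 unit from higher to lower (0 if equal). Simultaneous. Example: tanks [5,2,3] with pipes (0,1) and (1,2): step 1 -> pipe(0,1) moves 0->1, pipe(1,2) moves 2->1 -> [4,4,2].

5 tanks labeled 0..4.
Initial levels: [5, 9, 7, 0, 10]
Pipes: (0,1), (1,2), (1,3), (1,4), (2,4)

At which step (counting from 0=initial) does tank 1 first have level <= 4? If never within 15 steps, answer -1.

Step 1: flows [1->0,1->2,1->3,4->1,4->2] -> levels [6 7 9 1 8]
Step 2: flows [1->0,2->1,1->3,4->1,2->4] -> levels [7 7 7 2 8]
Step 3: flows [0=1,1=2,1->3,4->1,4->2] -> levels [7 7 8 3 6]
Step 4: flows [0=1,2->1,1->3,1->4,2->4] -> levels [7 6 6 4 8]
Step 5: flows [0->1,1=2,1->3,4->1,4->2] -> levels [6 7 7 5 6]
Step 6: flows [1->0,1=2,1->3,1->4,2->4] -> levels [7 4 6 6 8]
Tank 1 first reaches <=4 at step 6

Answer: 6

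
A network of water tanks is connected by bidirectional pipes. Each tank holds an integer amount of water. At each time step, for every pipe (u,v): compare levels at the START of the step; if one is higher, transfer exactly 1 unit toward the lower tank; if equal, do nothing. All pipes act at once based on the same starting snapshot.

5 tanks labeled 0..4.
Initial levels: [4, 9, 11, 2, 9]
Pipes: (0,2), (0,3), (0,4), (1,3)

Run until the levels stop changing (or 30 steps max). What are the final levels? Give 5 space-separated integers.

Step 1: flows [2->0,0->3,4->0,1->3] -> levels [5 8 10 4 8]
Step 2: flows [2->0,0->3,4->0,1->3] -> levels [6 7 9 6 7]
Step 3: flows [2->0,0=3,4->0,1->3] -> levels [8 6 8 7 6]
Step 4: flows [0=2,0->3,0->4,3->1] -> levels [6 7 8 7 7]
Step 5: flows [2->0,3->0,4->0,1=3] -> levels [9 7 7 6 6]
Step 6: flows [0->2,0->3,0->4,1->3] -> levels [6 6 8 8 7]
Step 7: flows [2->0,3->0,4->0,3->1] -> levels [9 7 7 6 6]
  -> period-2 cycle: step 7 state = step 5 state; never stabilizes
  -> state at step 30: (30-5) mod 2 = 1, same as step 6 -> [6 6 8 8 7]

Answer: 6 6 8 8 7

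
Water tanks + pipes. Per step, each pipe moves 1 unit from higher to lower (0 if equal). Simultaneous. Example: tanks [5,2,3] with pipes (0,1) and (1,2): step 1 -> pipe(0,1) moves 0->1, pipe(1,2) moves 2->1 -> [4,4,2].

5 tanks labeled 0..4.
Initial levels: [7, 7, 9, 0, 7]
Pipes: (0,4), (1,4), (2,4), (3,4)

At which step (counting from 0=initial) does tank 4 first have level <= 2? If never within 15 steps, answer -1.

Step 1: flows [0=4,1=4,2->4,4->3] -> levels [7 7 8 1 7]
Step 2: flows [0=4,1=4,2->4,4->3] -> levels [7 7 7 2 7]
Step 3: flows [0=4,1=4,2=4,4->3] -> levels [7 7 7 3 6]
Step 4: flows [0->4,1->4,2->4,4->3] -> levels [6 6 6 4 8]
Step 5: flows [4->0,4->1,4->2,4->3] -> levels [7 7 7 5 4]
Step 6: flows [0->4,1->4,2->4,3->4] -> levels [6 6 6 4 8]
  -> period-2 cycle (repeats step 4); tank 4 never drops to <=2
Tank 4 never reaches <=2 within 15 steps

Answer: -1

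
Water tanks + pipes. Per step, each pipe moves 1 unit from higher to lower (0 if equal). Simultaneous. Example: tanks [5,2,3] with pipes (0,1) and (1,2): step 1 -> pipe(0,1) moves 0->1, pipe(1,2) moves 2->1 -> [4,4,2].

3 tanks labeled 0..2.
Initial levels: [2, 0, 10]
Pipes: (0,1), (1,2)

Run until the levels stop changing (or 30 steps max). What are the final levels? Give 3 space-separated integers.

Step 1: flows [0->1,2->1] -> levels [1 2 9]
Step 2: flows [1->0,2->1] -> levels [2 2 8]
Step 3: flows [0=1,2->1] -> levels [2 3 7]
Step 4: flows [1->0,2->1] -> levels [3 3 6]
Step 5: flows [0=1,2->1] -> levels [3 4 5]
Step 6: flows [1->0,2->1] -> levels [4 4 4]
Step 7: flows [0=1,1=2] -> levels [4 4 4]
  -> stable (no change)

Answer: 4 4 4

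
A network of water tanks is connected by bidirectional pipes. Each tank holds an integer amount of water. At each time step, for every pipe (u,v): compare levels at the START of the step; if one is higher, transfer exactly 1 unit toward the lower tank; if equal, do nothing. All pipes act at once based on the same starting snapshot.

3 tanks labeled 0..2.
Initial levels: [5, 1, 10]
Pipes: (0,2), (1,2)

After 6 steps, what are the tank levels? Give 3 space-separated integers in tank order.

Answer: 6 6 4

Derivation:
Step 1: flows [2->0,2->1] -> levels [6 2 8]
Step 2: flows [2->0,2->1] -> levels [7 3 6]
Step 3: flows [0->2,2->1] -> levels [6 4 6]
Step 4: flows [0=2,2->1] -> levels [6 5 5]
Step 5: flows [0->2,1=2] -> levels [5 5 6]
Step 6: flows [2->0,2->1] -> levels [6 6 4]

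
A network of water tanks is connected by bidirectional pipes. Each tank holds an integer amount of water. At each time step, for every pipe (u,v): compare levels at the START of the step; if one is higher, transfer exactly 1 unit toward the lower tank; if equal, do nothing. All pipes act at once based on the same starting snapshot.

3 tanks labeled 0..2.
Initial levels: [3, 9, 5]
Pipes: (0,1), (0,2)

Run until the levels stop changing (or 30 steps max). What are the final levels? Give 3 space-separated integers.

Step 1: flows [1->0,2->0] -> levels [5 8 4]
Step 2: flows [1->0,0->2] -> levels [5 7 5]
Step 3: flows [1->0,0=2] -> levels [6 6 5]
Step 4: flows [0=1,0->2] -> levels [5 6 6]
Step 5: flows [1->0,2->0] -> levels [7 5 5]
Step 6: flows [0->1,0->2] -> levels [5 6 6]
  -> period-2 cycle: step 6 state = step 4 state; never stabilizes
  -> state at step 30: (30-4) mod 2 = 0, same as step 4 -> [5 6 6]

Answer: 5 6 6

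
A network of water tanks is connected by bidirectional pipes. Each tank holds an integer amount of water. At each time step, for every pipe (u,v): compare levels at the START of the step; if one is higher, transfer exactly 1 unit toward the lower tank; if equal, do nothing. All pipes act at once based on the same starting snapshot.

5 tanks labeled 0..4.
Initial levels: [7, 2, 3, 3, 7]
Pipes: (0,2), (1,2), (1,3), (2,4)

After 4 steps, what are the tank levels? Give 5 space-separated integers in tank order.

Step 1: flows [0->2,2->1,3->1,4->2] -> levels [6 4 4 2 6]
Step 2: flows [0->2,1=2,1->3,4->2] -> levels [5 3 6 3 5]
Step 3: flows [2->0,2->1,1=3,2->4] -> levels [6 4 3 3 6]
Step 4: flows [0->2,1->2,1->3,4->2] -> levels [5 2 6 4 5]

Answer: 5 2 6 4 5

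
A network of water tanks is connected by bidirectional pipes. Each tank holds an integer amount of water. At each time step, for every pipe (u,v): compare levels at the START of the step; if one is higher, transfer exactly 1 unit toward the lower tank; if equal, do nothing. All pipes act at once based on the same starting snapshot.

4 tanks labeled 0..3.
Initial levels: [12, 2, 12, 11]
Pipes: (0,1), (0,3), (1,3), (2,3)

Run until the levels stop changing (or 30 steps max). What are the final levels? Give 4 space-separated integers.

Step 1: flows [0->1,0->3,3->1,2->3] -> levels [10 4 11 12]
Step 2: flows [0->1,3->0,3->1,3->2] -> levels [10 6 12 9]
Step 3: flows [0->1,0->3,3->1,2->3] -> levels [8 8 11 10]
Step 4: flows [0=1,3->0,3->1,2->3] -> levels [9 9 10 9]
Step 5: flows [0=1,0=3,1=3,2->3] -> levels [9 9 9 10]
Step 6: flows [0=1,3->0,3->1,3->2] -> levels [10 10 10 7]
Step 7: flows [0=1,0->3,1->3,2->3] -> levels [9 9 9 10]
  -> period-2 cycle: step 7 state = step 5 state; never stabilizes
  -> state at step 30: (30-5) mod 2 = 1, same as step 6 -> [10 10 10 7]

Answer: 10 10 10 7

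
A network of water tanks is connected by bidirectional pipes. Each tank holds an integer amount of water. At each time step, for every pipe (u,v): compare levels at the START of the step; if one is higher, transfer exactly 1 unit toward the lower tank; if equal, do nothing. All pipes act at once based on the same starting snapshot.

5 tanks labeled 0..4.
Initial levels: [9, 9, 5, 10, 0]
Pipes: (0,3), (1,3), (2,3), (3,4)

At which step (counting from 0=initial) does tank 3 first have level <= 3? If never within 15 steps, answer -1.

Step 1: flows [3->0,3->1,3->2,3->4] -> levels [10 10 6 6 1]
Step 2: flows [0->3,1->3,2=3,3->4] -> levels [9 9 6 7 2]
Step 3: flows [0->3,1->3,3->2,3->4] -> levels [8 8 7 7 3]
Step 4: flows [0->3,1->3,2=3,3->4] -> levels [7 7 7 8 4]
Step 5: flows [3->0,3->1,3->2,3->4] -> levels [8 8 8 4 5]
Step 6: flows [0->3,1->3,2->3,4->3] -> levels [7 7 7 8 4]
  -> period-2 cycle (repeats step 4); tank 3 never drops to <=3
Tank 3 never reaches <=3 within 15 steps

Answer: -1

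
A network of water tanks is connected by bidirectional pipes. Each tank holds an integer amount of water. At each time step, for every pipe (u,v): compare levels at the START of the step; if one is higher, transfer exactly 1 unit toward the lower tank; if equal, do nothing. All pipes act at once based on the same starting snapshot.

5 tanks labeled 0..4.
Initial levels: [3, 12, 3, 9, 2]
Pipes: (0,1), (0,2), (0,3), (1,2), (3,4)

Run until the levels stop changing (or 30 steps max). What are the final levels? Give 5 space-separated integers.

Step 1: flows [1->0,0=2,3->0,1->2,3->4] -> levels [5 10 4 7 3]
Step 2: flows [1->0,0->2,3->0,1->2,3->4] -> levels [6 8 6 5 4]
Step 3: flows [1->0,0=2,0->3,1->2,3->4] -> levels [6 6 7 5 5]
Step 4: flows [0=1,2->0,0->3,2->1,3=4] -> levels [6 7 5 6 5]
Step 5: flows [1->0,0->2,0=3,1->2,3->4] -> levels [6 5 7 5 6]
Step 6: flows [0->1,2->0,0->3,2->1,4->3] -> levels [5 7 5 7 5]
Step 7: flows [1->0,0=2,3->0,1->2,3->4] -> levels [7 5 6 5 6]
Step 8: flows [0->1,0->2,0->3,2->1,4->3] -> levels [4 7 6 7 5]
Step 9: flows [1->0,2->0,3->0,1->2,3->4] -> levels [7 5 6 5 6]
  -> period-2 cycle: step 9 state = step 7 state; never stabilizes
  -> state at step 30: (30-7) mod 2 = 1, same as step 8 -> [4 7 6 7 5]

Answer: 4 7 6 7 5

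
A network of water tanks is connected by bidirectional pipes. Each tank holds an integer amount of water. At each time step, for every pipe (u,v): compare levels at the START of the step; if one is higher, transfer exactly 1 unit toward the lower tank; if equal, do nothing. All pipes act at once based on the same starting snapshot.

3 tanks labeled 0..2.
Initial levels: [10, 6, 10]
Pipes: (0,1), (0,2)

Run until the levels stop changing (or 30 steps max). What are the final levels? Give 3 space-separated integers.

Step 1: flows [0->1,0=2] -> levels [9 7 10]
Step 2: flows [0->1,2->0] -> levels [9 8 9]
Step 3: flows [0->1,0=2] -> levels [8 9 9]
Step 4: flows [1->0,2->0] -> levels [10 8 8]
Step 5: flows [0->1,0->2] -> levels [8 9 9]
  -> period-2 cycle: step 5 state = step 3 state; never stabilizes
  -> state at step 30: (30-3) mod 2 = 1, same as step 4 -> [10 8 8]

Answer: 10 8 8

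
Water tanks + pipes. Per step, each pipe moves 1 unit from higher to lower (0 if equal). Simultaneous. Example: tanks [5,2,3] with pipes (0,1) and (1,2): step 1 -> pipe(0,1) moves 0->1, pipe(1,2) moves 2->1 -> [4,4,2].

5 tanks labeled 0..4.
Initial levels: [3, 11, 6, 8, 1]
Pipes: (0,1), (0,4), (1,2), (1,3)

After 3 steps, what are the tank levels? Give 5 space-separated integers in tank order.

Step 1: flows [1->0,0->4,1->2,1->3] -> levels [3 8 7 9 2]
Step 2: flows [1->0,0->4,1->2,3->1] -> levels [3 7 8 8 3]
Step 3: flows [1->0,0=4,2->1,3->1] -> levels [4 8 7 7 3]

Answer: 4 8 7 7 3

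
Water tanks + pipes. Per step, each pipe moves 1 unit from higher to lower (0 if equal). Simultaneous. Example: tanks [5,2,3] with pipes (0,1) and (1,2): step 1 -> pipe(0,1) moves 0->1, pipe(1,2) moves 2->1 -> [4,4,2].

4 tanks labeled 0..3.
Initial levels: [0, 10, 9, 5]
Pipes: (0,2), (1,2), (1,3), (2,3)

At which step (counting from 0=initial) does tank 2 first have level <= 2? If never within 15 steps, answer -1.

Answer: -1

Derivation:
Step 1: flows [2->0,1->2,1->3,2->3] -> levels [1 8 8 7]
Step 2: flows [2->0,1=2,1->3,2->3] -> levels [2 7 6 9]
Step 3: flows [2->0,1->2,3->1,3->2] -> levels [3 7 7 7]
Step 4: flows [2->0,1=2,1=3,2=3] -> levels [4 7 6 7]
Step 5: flows [2->0,1->2,1=3,3->2] -> levels [5 6 7 6]
Step 6: flows [2->0,2->1,1=3,2->3] -> levels [6 7 4 7]
Step 7: flows [0->2,1->2,1=3,3->2] -> levels [5 6 7 6]
  -> period-2 cycle (repeats step 5); tank 2 never drops to <=2
Tank 2 never reaches <=2 within 15 steps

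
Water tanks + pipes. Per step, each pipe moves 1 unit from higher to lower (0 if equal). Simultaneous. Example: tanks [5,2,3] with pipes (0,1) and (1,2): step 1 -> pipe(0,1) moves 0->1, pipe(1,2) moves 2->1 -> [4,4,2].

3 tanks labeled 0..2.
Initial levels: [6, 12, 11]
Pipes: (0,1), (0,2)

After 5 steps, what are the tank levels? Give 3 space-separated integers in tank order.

Step 1: flows [1->0,2->0] -> levels [8 11 10]
Step 2: flows [1->0,2->0] -> levels [10 10 9]
Step 3: flows [0=1,0->2] -> levels [9 10 10]
Step 4: flows [1->0,2->0] -> levels [11 9 9]
Step 5: flows [0->1,0->2] -> levels [9 10 10]

Answer: 9 10 10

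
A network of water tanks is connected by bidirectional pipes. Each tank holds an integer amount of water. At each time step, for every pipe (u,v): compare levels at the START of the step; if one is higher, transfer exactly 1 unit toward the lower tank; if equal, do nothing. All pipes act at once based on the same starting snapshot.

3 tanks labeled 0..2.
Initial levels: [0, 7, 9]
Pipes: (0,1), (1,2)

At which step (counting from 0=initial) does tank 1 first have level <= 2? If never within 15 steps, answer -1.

Answer: -1

Derivation:
Step 1: flows [1->0,2->1] -> levels [1 7 8]
Step 2: flows [1->0,2->1] -> levels [2 7 7]
Step 3: flows [1->0,1=2] -> levels [3 6 7]
Step 4: flows [1->0,2->1] -> levels [4 6 6]
Step 5: flows [1->0,1=2] -> levels [5 5 6]
Step 6: flows [0=1,2->1] -> levels [5 6 5]
Step 7: flows [1->0,1->2] -> levels [6 4 6]
Step 8: flows [0->1,2->1] -> levels [5 6 5]
  -> period-2 cycle (repeats step 6); tank 1 never drops to <=2
Tank 1 never reaches <=2 within 15 steps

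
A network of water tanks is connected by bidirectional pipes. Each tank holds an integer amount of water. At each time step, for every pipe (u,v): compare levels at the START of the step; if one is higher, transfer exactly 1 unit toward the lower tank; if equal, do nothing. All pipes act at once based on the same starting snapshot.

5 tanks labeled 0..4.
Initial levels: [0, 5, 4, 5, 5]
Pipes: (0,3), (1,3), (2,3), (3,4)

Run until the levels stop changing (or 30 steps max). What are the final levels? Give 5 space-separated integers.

Step 1: flows [3->0,1=3,3->2,3=4] -> levels [1 5 5 3 5]
Step 2: flows [3->0,1->3,2->3,4->3] -> levels [2 4 4 5 4]
Step 3: flows [3->0,3->1,3->2,3->4] -> levels [3 5 5 1 5]
Step 4: flows [0->3,1->3,2->3,4->3] -> levels [2 4 4 5 4]
  -> period-2 cycle: step 4 state = step 2 state; never stabilizes
  -> state at step 30: (30-2) mod 2 = 0, same as step 2 -> [2 4 4 5 4]

Answer: 2 4 4 5 4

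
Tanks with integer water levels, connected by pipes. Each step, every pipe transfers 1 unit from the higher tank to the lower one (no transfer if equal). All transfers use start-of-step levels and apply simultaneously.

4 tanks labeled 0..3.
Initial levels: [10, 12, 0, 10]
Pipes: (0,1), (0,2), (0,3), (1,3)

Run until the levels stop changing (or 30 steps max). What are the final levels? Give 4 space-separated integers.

Answer: 8 9 8 7

Derivation:
Step 1: flows [1->0,0->2,0=3,1->3] -> levels [10 10 1 11]
Step 2: flows [0=1,0->2,3->0,3->1] -> levels [10 11 2 9]
Step 3: flows [1->0,0->2,0->3,1->3] -> levels [9 9 3 11]
Step 4: flows [0=1,0->2,3->0,3->1] -> levels [9 10 4 9]
Step 5: flows [1->0,0->2,0=3,1->3] -> levels [9 8 5 10]
Step 6: flows [0->1,0->2,3->0,3->1] -> levels [8 10 6 8]
Step 7: flows [1->0,0->2,0=3,1->3] -> levels [8 8 7 9]
Step 8: flows [0=1,0->2,3->0,3->1] -> levels [8 9 8 7]
Step 9: flows [1->0,0=2,0->3,1->3] -> levels [8 7 8 9]
Step 10: flows [0->1,0=2,3->0,3->1] -> levels [8 9 8 7]
  -> period-2 cycle: step 10 state = step 8 state; never stabilizes
  -> state at step 30: (30-8) mod 2 = 0, same as step 8 -> [8 9 8 7]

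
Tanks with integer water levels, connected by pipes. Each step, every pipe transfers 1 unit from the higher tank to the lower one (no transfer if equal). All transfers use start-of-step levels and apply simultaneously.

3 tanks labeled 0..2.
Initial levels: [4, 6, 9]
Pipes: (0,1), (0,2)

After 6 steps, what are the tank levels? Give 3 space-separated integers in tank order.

Step 1: flows [1->0,2->0] -> levels [6 5 8]
Step 2: flows [0->1,2->0] -> levels [6 6 7]
Step 3: flows [0=1,2->0] -> levels [7 6 6]
Step 4: flows [0->1,0->2] -> levels [5 7 7]
Step 5: flows [1->0,2->0] -> levels [7 6 6]
  -> period-2 cycle: step 5 state = step 3 state
  -> state at step 6: (6-3) mod 2 = 1, same as step 4 -> [5 7 7]

Answer: 5 7 7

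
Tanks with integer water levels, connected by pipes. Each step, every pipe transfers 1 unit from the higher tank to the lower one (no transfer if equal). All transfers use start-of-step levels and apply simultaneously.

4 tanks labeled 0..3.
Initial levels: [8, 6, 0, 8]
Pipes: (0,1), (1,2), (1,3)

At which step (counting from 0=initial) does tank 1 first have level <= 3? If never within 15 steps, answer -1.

Answer: -1

Derivation:
Step 1: flows [0->1,1->2,3->1] -> levels [7 7 1 7]
Step 2: flows [0=1,1->2,1=3] -> levels [7 6 2 7]
Step 3: flows [0->1,1->2,3->1] -> levels [6 7 3 6]
Step 4: flows [1->0,1->2,1->3] -> levels [7 4 4 7]
Step 5: flows [0->1,1=2,3->1] -> levels [6 6 4 6]
Step 6: flows [0=1,1->2,1=3] -> levels [6 5 5 6]
Step 7: flows [0->1,1=2,3->1] -> levels [5 7 5 5]
Step 8: flows [1->0,1->2,1->3] -> levels [6 4 6 6]
Step 9: flows [0->1,2->1,3->1] -> levels [5 7 5 5]
  -> period-2 cycle (repeats step 7); tank 1 never drops to <=3
Tank 1 never reaches <=3 within 15 steps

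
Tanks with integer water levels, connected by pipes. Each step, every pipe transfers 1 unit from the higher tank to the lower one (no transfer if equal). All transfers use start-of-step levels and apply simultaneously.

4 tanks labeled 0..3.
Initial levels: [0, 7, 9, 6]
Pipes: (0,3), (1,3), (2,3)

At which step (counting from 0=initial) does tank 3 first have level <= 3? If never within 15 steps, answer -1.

Answer: -1

Derivation:
Step 1: flows [3->0,1->3,2->3] -> levels [1 6 8 7]
Step 2: flows [3->0,3->1,2->3] -> levels [2 7 7 6]
Step 3: flows [3->0,1->3,2->3] -> levels [3 6 6 7]
Step 4: flows [3->0,3->1,3->2] -> levels [4 7 7 4]
Step 5: flows [0=3,1->3,2->3] -> levels [4 6 6 6]
Step 6: flows [3->0,1=3,2=3] -> levels [5 6 6 5]
Step 7: flows [0=3,1->3,2->3] -> levels [5 5 5 7]
Step 8: flows [3->0,3->1,3->2] -> levels [6 6 6 4]
Step 9: flows [0->3,1->3,2->3] -> levels [5 5 5 7]
  -> period-2 cycle (repeats step 7); tank 3 never drops to <=3
Tank 3 never reaches <=3 within 15 steps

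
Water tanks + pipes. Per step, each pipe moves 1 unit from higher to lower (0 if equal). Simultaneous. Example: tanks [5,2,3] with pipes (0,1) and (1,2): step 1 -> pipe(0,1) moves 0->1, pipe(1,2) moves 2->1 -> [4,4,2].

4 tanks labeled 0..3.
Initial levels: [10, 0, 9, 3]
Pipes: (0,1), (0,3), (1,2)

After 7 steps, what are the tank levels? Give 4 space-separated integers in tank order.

Answer: 4 7 5 6

Derivation:
Step 1: flows [0->1,0->3,2->1] -> levels [8 2 8 4]
Step 2: flows [0->1,0->3,2->1] -> levels [6 4 7 5]
Step 3: flows [0->1,0->3,2->1] -> levels [4 6 6 6]
Step 4: flows [1->0,3->0,1=2] -> levels [6 5 6 5]
Step 5: flows [0->1,0->3,2->1] -> levels [4 7 5 6]
Step 6: flows [1->0,3->0,1->2] -> levels [6 5 6 5]
  -> period-2 cycle: step 6 state = step 4 state
  -> state at step 7: (7-4) mod 2 = 1, same as step 5 -> [4 7 5 6]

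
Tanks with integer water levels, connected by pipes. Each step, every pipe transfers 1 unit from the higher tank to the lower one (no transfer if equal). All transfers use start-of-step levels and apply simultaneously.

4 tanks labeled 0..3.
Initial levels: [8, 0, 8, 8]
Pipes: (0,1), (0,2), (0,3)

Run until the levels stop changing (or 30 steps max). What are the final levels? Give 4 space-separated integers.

Answer: 4 6 7 7

Derivation:
Step 1: flows [0->1,0=2,0=3] -> levels [7 1 8 8]
Step 2: flows [0->1,2->0,3->0] -> levels [8 2 7 7]
Step 3: flows [0->1,0->2,0->3] -> levels [5 3 8 8]
Step 4: flows [0->1,2->0,3->0] -> levels [6 4 7 7]
Step 5: flows [0->1,2->0,3->0] -> levels [7 5 6 6]
Step 6: flows [0->1,0->2,0->3] -> levels [4 6 7 7]
Step 7: flows [1->0,2->0,3->0] -> levels [7 5 6 6]
  -> period-2 cycle: step 7 state = step 5 state; never stabilizes
  -> state at step 30: (30-5) mod 2 = 1, same as step 6 -> [4 6 7 7]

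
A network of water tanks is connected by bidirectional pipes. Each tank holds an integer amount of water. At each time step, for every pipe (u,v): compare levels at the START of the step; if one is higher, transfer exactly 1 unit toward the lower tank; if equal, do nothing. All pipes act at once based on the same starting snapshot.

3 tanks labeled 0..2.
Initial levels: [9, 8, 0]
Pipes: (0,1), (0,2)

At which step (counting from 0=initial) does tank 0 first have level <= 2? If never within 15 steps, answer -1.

Step 1: flows [0->1,0->2] -> levels [7 9 1]
Step 2: flows [1->0,0->2] -> levels [7 8 2]
Step 3: flows [1->0,0->2] -> levels [7 7 3]
Step 4: flows [0=1,0->2] -> levels [6 7 4]
Step 5: flows [1->0,0->2] -> levels [6 6 5]
Step 6: flows [0=1,0->2] -> levels [5 6 6]
Step 7: flows [1->0,2->0] -> levels [7 5 5]
Step 8: flows [0->1,0->2] -> levels [5 6 6]
  -> period-2 cycle (repeats step 6); tank 0 never drops to <=2
Tank 0 never reaches <=2 within 15 steps

Answer: -1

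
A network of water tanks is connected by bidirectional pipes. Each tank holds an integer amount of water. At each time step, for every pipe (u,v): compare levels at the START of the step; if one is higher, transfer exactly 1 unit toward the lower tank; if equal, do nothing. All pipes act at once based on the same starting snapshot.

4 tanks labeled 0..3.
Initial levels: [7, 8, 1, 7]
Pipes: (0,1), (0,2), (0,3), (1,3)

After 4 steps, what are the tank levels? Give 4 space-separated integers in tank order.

Step 1: flows [1->0,0->2,0=3,1->3] -> levels [7 6 2 8]
Step 2: flows [0->1,0->2,3->0,3->1] -> levels [6 8 3 6]
Step 3: flows [1->0,0->2,0=3,1->3] -> levels [6 6 4 7]
Step 4: flows [0=1,0->2,3->0,3->1] -> levels [6 7 5 5]

Answer: 6 7 5 5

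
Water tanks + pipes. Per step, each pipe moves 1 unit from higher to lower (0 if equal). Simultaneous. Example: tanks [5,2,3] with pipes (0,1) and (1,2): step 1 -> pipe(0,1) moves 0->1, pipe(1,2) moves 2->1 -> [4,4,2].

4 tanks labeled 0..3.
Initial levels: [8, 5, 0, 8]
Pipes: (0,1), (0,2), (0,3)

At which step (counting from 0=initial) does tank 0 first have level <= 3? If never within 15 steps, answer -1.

Step 1: flows [0->1,0->2,0=3] -> levels [6 6 1 8]
Step 2: flows [0=1,0->2,3->0] -> levels [6 6 2 7]
Step 3: flows [0=1,0->2,3->0] -> levels [6 6 3 6]
Step 4: flows [0=1,0->2,0=3] -> levels [5 6 4 6]
Step 5: flows [1->0,0->2,3->0] -> levels [6 5 5 5]
Step 6: flows [0->1,0->2,0->3] -> levels [3 6 6 6]
Tank 0 first reaches <=3 at step 6

Answer: 6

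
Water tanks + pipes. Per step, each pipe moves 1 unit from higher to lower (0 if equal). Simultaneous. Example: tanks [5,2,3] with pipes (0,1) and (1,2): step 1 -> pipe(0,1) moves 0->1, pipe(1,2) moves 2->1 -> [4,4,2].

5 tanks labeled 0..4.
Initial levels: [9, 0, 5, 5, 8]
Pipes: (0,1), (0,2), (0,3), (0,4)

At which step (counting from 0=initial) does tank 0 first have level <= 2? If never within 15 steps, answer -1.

Step 1: flows [0->1,0->2,0->3,0->4] -> levels [5 1 6 6 9]
Step 2: flows [0->1,2->0,3->0,4->0] -> levels [7 2 5 5 8]
Step 3: flows [0->1,0->2,0->3,4->0] -> levels [5 3 6 6 7]
Step 4: flows [0->1,2->0,3->0,4->0] -> levels [7 4 5 5 6]
Step 5: flows [0->1,0->2,0->3,0->4] -> levels [3 5 6 6 7]
Step 6: flows [1->0,2->0,3->0,4->0] -> levels [7 4 5 5 6]
  -> period-2 cycle (repeats step 4); tank 0 never drops to <=2
Tank 0 never reaches <=2 within 15 steps

Answer: -1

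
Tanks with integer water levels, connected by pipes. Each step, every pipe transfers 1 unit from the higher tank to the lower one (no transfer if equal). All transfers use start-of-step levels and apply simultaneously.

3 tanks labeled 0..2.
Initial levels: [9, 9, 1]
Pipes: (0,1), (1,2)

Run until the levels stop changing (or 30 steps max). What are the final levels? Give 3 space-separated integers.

Step 1: flows [0=1,1->2] -> levels [9 8 2]
Step 2: flows [0->1,1->2] -> levels [8 8 3]
Step 3: flows [0=1,1->2] -> levels [8 7 4]
Step 4: flows [0->1,1->2] -> levels [7 7 5]
Step 5: flows [0=1,1->2] -> levels [7 6 6]
Step 6: flows [0->1,1=2] -> levels [6 7 6]
Step 7: flows [1->0,1->2] -> levels [7 5 7]
Step 8: flows [0->1,2->1] -> levels [6 7 6]
  -> period-2 cycle: step 8 state = step 6 state; never stabilizes
  -> state at step 30: (30-6) mod 2 = 0, same as step 6 -> [6 7 6]

Answer: 6 7 6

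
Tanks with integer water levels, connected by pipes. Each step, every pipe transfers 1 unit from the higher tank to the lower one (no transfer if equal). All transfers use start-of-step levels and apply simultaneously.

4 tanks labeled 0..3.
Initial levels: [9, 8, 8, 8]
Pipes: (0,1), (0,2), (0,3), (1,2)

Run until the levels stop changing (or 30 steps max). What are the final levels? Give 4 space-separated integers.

Answer: 9 8 8 8

Derivation:
Step 1: flows [0->1,0->2,0->3,1=2] -> levels [6 9 9 9]
Step 2: flows [1->0,2->0,3->0,1=2] -> levels [9 8 8 8]
  -> period-2 cycle: step 2 state = step 0 state; never stabilizes
  -> state at step 30: (30-0) mod 2 = 0, same as step 0 -> [9 8 8 8]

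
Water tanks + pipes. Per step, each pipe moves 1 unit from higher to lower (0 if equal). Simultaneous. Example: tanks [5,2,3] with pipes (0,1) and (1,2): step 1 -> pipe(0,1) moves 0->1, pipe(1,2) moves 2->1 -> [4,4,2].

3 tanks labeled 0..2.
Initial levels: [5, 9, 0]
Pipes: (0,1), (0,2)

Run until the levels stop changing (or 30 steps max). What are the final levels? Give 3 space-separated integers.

Answer: 6 4 4

Derivation:
Step 1: flows [1->0,0->2] -> levels [5 8 1]
Step 2: flows [1->0,0->2] -> levels [5 7 2]
Step 3: flows [1->0,0->2] -> levels [5 6 3]
Step 4: flows [1->0,0->2] -> levels [5 5 4]
Step 5: flows [0=1,0->2] -> levels [4 5 5]
Step 6: flows [1->0,2->0] -> levels [6 4 4]
Step 7: flows [0->1,0->2] -> levels [4 5 5]
  -> period-2 cycle: step 7 state = step 5 state; never stabilizes
  -> state at step 30: (30-5) mod 2 = 1, same as step 6 -> [6 4 4]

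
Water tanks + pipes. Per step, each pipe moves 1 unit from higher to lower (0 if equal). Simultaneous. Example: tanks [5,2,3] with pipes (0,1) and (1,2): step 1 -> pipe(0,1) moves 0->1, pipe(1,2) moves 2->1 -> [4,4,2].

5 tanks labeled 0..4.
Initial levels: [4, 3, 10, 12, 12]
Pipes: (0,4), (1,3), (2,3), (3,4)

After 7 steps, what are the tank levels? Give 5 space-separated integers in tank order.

Step 1: flows [4->0,3->1,3->2,3=4] -> levels [5 4 11 10 11]
Step 2: flows [4->0,3->1,2->3,4->3] -> levels [6 5 10 11 9]
Step 3: flows [4->0,3->1,3->2,3->4] -> levels [7 6 11 8 9]
Step 4: flows [4->0,3->1,2->3,4->3] -> levels [8 7 10 9 7]
Step 5: flows [0->4,3->1,2->3,3->4] -> levels [7 8 9 8 9]
Step 6: flows [4->0,1=3,2->3,4->3] -> levels [8 8 8 10 7]
Step 7: flows [0->4,3->1,3->2,3->4] -> levels [7 9 9 7 9]

Answer: 7 9 9 7 9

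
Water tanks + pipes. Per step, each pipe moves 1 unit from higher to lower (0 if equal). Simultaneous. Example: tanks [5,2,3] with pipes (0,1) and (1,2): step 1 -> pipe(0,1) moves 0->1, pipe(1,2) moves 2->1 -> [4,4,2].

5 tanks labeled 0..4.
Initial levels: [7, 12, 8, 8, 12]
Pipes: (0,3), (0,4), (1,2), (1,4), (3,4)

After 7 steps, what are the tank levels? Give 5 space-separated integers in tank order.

Answer: 10 10 9 8 10

Derivation:
Step 1: flows [3->0,4->0,1->2,1=4,4->3] -> levels [9 11 9 8 10]
Step 2: flows [0->3,4->0,1->2,1->4,4->3] -> levels [9 9 10 10 9]
Step 3: flows [3->0,0=4,2->1,1=4,3->4] -> levels [10 10 9 8 10]
Step 4: flows [0->3,0=4,1->2,1=4,4->3] -> levels [9 9 10 10 9]
  -> period-2 cycle: step 4 state = step 2 state
  -> state at step 7: (7-2) mod 2 = 1, same as step 3 -> [10 10 9 8 10]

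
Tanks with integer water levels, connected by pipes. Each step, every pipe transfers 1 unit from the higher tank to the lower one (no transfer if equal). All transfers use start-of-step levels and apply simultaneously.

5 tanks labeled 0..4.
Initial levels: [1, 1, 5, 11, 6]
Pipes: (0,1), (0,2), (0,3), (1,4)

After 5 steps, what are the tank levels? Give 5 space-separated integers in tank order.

Step 1: flows [0=1,2->0,3->0,4->1] -> levels [3 2 4 10 5]
Step 2: flows [0->1,2->0,3->0,4->1] -> levels [4 4 3 9 4]
Step 3: flows [0=1,0->2,3->0,1=4] -> levels [4 4 4 8 4]
Step 4: flows [0=1,0=2,3->0,1=4] -> levels [5 4 4 7 4]
Step 5: flows [0->1,0->2,3->0,1=4] -> levels [4 5 5 6 4]

Answer: 4 5 5 6 4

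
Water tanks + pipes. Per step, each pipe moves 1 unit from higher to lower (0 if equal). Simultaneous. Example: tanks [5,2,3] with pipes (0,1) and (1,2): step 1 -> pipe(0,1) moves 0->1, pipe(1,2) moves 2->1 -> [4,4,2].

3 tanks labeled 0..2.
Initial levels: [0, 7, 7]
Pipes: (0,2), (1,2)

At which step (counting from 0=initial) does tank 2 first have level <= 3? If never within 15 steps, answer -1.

Answer: -1

Derivation:
Step 1: flows [2->0,1=2] -> levels [1 7 6]
Step 2: flows [2->0,1->2] -> levels [2 6 6]
Step 3: flows [2->0,1=2] -> levels [3 6 5]
Step 4: flows [2->0,1->2] -> levels [4 5 5]
Step 5: flows [2->0,1=2] -> levels [5 5 4]
Step 6: flows [0->2,1->2] -> levels [4 4 6]
Step 7: flows [2->0,2->1] -> levels [5 5 4]
  -> period-2 cycle (repeats step 5); tank 2 never drops to <=3
Tank 2 never reaches <=3 within 15 steps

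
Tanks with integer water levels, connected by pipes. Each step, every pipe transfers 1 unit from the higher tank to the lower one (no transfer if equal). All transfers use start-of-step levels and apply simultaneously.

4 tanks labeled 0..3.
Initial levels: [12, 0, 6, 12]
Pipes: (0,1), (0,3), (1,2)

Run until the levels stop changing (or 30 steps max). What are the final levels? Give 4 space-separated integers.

Step 1: flows [0->1,0=3,2->1] -> levels [11 2 5 12]
Step 2: flows [0->1,3->0,2->1] -> levels [11 4 4 11]
Step 3: flows [0->1,0=3,1=2] -> levels [10 5 4 11]
Step 4: flows [0->1,3->0,1->2] -> levels [10 5 5 10]
Step 5: flows [0->1,0=3,1=2] -> levels [9 6 5 10]
Step 6: flows [0->1,3->0,1->2] -> levels [9 6 6 9]
Step 7: flows [0->1,0=3,1=2] -> levels [8 7 6 9]
Step 8: flows [0->1,3->0,1->2] -> levels [8 7 7 8]
Step 9: flows [0->1,0=3,1=2] -> levels [7 8 7 8]
Step 10: flows [1->0,3->0,1->2] -> levels [9 6 8 7]
Step 11: flows [0->1,0->3,2->1] -> levels [7 8 7 8]
  -> period-2 cycle: step 11 state = step 9 state; never stabilizes
  -> state at step 30: (30-9) mod 2 = 1, same as step 10 -> [9 6 8 7]

Answer: 9 6 8 7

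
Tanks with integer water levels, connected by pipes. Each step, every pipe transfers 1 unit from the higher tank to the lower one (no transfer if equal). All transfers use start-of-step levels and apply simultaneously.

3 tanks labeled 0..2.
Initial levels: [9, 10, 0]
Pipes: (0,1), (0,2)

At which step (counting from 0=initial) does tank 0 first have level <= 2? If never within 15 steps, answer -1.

Step 1: flows [1->0,0->2] -> levels [9 9 1]
Step 2: flows [0=1,0->2] -> levels [8 9 2]
Step 3: flows [1->0,0->2] -> levels [8 8 3]
Step 4: flows [0=1,0->2] -> levels [7 8 4]
Step 5: flows [1->0,0->2] -> levels [7 7 5]
Step 6: flows [0=1,0->2] -> levels [6 7 6]
Step 7: flows [1->0,0=2] -> levels [7 6 6]
Step 8: flows [0->1,0->2] -> levels [5 7 7]
Step 9: flows [1->0,2->0] -> levels [7 6 6]
  -> period-2 cycle (repeats step 7); tank 0 never drops to <=2
Tank 0 never reaches <=2 within 15 steps

Answer: -1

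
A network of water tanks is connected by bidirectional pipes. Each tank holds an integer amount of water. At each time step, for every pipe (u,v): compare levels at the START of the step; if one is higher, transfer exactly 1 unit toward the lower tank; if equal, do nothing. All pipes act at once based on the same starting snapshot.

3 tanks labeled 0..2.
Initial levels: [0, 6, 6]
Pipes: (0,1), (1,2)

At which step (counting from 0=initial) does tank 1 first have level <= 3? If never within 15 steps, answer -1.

Answer: -1

Derivation:
Step 1: flows [1->0,1=2] -> levels [1 5 6]
Step 2: flows [1->0,2->1] -> levels [2 5 5]
Step 3: flows [1->0,1=2] -> levels [3 4 5]
Step 4: flows [1->0,2->1] -> levels [4 4 4]
Step 5: flows [0=1,1=2] -> levels [4 4 4]
  -> stable; tank 1 stays at 4 > 3
Tank 1 never reaches <=3 within 15 steps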